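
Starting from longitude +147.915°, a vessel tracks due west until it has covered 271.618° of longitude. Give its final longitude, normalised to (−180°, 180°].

-123.703°

Start at +147.915°; shift −271.618° → -123.703°.
-123.703° already lies in (−180°, 180°].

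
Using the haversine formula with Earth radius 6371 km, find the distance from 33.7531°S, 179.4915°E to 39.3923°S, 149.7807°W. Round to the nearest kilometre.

2800 km

Δλ = -149.7807 − 179.4915 = -329.2722°; wrapped into (−180°, 180°]: 30.7278°.
Δφ = -39.3923 − -33.7531 = -5.6392°.
a = sin²(Δφ/2) + cos φ₁ · cos φ₂ · sin²(Δλ/2) = 0.047526.
c = 2·atan2(√a, √(1−a)) = 0.43954 rad → d = 6371·c ≈ 2800.29 km.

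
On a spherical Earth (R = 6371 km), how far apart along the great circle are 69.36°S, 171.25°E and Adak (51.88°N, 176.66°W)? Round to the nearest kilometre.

13517 km

Δλ = -176.66 − 171.25 = -347.91°; wrapped into (−180°, 180°]: 12.09°.
Δφ = 51.88 − -69.36 = 121.24°.
a = sin²(Δφ/2) + cos φ₁ · cos φ₂ · sin²(Δλ/2) = 0.761725.
c = 2·atan2(√a, √(1−a)) = 2.12169 rad → d = 6371·c ≈ 13517.30 km.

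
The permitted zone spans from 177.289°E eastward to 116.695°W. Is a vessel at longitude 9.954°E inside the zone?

No

Band width going east from +177.289° to -116.695°: ((-116.695 − 177.289) mod 360) = 66.016°.
Offset of +9.954° east of the west edge: ((9.954 − 177.289) mod 360) = 192.665°.
192.665° > 66.016° ⇒ outside.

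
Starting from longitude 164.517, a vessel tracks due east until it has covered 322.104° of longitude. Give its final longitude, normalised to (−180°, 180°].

+126.621°

Start at +164.517°; shift +322.104° → +486.621°.
+486.621° lies outside (−180°, 180°]; subtract 360° → +126.621°.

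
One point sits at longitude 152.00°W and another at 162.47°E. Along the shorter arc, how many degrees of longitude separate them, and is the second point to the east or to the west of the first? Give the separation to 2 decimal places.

45.53° west

Raw difference: 162.47 − -152.00 = 314.47°.
Normalise into (−180°, 180°]: 314.47° − 360° = -45.53°.
Negative ⇒ the second point lies to the west; separation 45.53°.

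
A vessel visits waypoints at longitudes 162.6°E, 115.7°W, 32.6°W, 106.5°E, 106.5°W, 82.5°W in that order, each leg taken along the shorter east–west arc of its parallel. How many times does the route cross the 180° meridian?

2

Leg 1: +162.6° → -115.7°, shortest Δλ = 81.7° (east) — crosses 180°.
Leg 2: -115.7° → -32.6°, shortest Δλ = 83.1° (east) — does not cross 180°.
Leg 3: -32.6° → +106.5°, shortest Δλ = 139.1° (east) — does not cross 180°.
Leg 4: +106.5° → -106.5°, shortest Δλ = 147.0° (east) — crosses 180°.
Leg 5: -106.5° → -82.5°, shortest Δλ = 24.0° (east) — does not cross 180°.
Total crossings: 2.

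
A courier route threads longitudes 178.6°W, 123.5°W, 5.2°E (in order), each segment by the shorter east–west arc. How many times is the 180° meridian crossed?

Leg 1: -178.6° → -123.5°, shortest Δλ = 55.1° (east) — does not cross 180°.
Leg 2: -123.5° → +5.2°, shortest Δλ = 128.7° (east) — does not cross 180°.
Total crossings: 0.

0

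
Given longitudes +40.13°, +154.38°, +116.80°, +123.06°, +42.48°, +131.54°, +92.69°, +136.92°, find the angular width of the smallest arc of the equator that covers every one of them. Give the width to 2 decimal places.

Sort the longitudes: +40.13°, +42.48°, +92.69°, +116.80°, +123.06°, +131.54°, +136.92°, +154.38°.
Eastward gaps between consecutive values (wrapping around): 2.35°, 50.21°, 24.11°, 6.26°, 8.48°, 5.38°, 17.46°, 245.75°.
Largest gap = 245.75° ⇒ minimal covering band is its complement: 360° − 245.75° = 114.25°.
Band runs from +40.13° eastward to +154.38°.

114.25°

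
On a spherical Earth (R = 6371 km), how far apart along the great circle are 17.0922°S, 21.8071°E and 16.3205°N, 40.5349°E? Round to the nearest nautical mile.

Δλ = 40.5349 − 21.8071 = 18.7278°.
Δφ = 16.3205 − -17.0922 = 33.4127°.
a = sin²(Δφ/2) + cos φ₁ · cos φ₂ · sin²(Δλ/2) = 0.106921.
c = 2·atan2(√a, √(1−a)) = 0.66623 rad → d = 6371·c ≈ 4244.54 km ≈ 2291.87 nmi.

2292 nmi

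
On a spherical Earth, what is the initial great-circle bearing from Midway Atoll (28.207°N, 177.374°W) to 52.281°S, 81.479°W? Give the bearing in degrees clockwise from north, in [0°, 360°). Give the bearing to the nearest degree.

Δλ = -81.479 − -177.374 = 95.895°.
θ = atan2( sin Δλ · cos φ₂ , cos φ₁ · sin φ₂ − sin φ₁ · cos φ₂ · cos Δλ )
  = atan2(0.60855, -0.66738) = 137.640° → normalised to [0°, 360°): 137.640°.

138°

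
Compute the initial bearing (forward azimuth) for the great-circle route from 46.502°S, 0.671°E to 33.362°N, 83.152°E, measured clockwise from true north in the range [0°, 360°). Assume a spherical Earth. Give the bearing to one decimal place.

Δλ = 83.152 − 0.671 = 82.481°.
θ = atan2( sin Δλ · cos φ₂ , cos φ₁ · sin φ₂ − sin φ₁ · cos φ₂ · cos Δλ )
  = atan2(0.82803, 0.45781) = 61.062° → normalised to [0°, 360°): 61.062°.

61.1°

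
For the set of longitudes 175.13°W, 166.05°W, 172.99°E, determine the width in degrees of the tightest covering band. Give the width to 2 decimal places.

20.96°

Sort the longitudes: -175.13°, -166.05°, +172.99°.
Eastward gaps between consecutive values (wrapping around): 9.08°, 339.04°, 11.88°.
Largest gap = 339.04° ⇒ minimal covering band is its complement: 360° − 339.04° = 20.96°.
Band runs from +172.99° eastward to -166.05°, crossing the antimeridian.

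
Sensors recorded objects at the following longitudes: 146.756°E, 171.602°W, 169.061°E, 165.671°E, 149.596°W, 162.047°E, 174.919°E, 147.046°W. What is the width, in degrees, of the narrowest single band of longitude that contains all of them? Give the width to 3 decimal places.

66.198°

Sort the longitudes: -171.602°, -149.596°, -147.046°, +146.756°, +162.047°, +165.671°, +169.061°, +174.919°.
Eastward gaps between consecutive values (wrapping around): 22.006°, 2.550°, 293.802°, 15.291°, 3.624°, 3.390°, 5.858°, 13.479°.
Largest gap = 293.802° ⇒ minimal covering band is its complement: 360° − 293.802° = 66.198°.
Band runs from +146.756° eastward to -147.046°, crossing the antimeridian.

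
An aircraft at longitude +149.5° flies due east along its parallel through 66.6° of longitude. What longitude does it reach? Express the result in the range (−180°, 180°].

-143.9°

Start at +149.5°; shift +66.6° → +216.1°.
+216.1° lies outside (−180°, 180°]; subtract 360° → -143.9°.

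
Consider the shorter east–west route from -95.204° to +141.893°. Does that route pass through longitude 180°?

Yes

Naïve |141.893 − -95.204| = 237.097° > 180°, so the shorter arc goes the other way round — across 180°.
Signed shortest Δλ = ((141.893 − -95.204 + 180) mod 360) − 180 = -122.903°.
Going west by 122.903° from -95.204° passes through 180° before reaching +141.893°.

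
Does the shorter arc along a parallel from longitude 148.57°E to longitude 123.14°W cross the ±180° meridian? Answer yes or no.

Naïve |-123.14 − 148.57| = 271.71° > 180°, so the shorter arc goes the other way round — across 180°.
Signed shortest Δλ = ((-123.14 − 148.57 + 180) mod 360) − 180 = 88.29°.
Going east by 88.29° from +148.57° passes through 180° before reaching -123.14°.

Yes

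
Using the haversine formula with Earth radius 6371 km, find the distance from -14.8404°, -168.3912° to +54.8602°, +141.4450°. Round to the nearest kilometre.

Δλ = 141.4450 − -168.3912 = 309.8362°; wrapped into (−180°, 180°]: -50.1638°.
Δφ = 54.8602 − -14.8404 = 69.7006°.
a = sin²(Δφ/2) + cos φ₁ · cos φ₂ · sin²(Δλ/2) = 0.426519.
c = 2·atan2(√a, √(1−a)) = 1.42330 rad → d = 6371·c ≈ 9067.84 km.

9068 km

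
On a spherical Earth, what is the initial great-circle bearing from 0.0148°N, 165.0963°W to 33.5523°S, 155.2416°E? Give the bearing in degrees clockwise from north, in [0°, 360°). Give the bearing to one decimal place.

223.9°

Δλ = 155.2416 − -165.0963 = 320.3379°; wrapped into (−180°, 180°]: -39.6621°.
θ = atan2( sin Δλ · cos φ₂ , cos φ₁ · sin φ₂ − sin φ₁ · cos φ₂ · cos Δλ )
  = atan2(-0.53191, -0.55286) = -136.106° → normalised to [0°, 360°): 223.894°.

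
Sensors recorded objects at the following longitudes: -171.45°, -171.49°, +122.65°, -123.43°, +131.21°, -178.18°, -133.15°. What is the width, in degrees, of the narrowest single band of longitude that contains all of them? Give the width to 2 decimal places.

Sort the longitudes: -178.18°, -171.49°, -171.45°, -133.15°, -123.43°, +122.65°, +131.21°.
Eastward gaps between consecutive values (wrapping around): 6.69°, 0.04°, 38.30°, 9.72°, 246.08°, 8.56°, 50.61°.
Largest gap = 246.08° ⇒ minimal covering band is its complement: 360° − 246.08° = 113.92°.
Band runs from +122.65° eastward to -123.43°, crossing the antimeridian.

113.92°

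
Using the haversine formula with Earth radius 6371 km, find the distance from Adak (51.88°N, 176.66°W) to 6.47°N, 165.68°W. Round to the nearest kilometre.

Δλ = -165.68 − -176.66 = 10.98°.
Δφ = 6.47 − 51.88 = -45.41°.
a = sin²(Δφ/2) + cos φ₁ · cos φ₂ · sin²(Δλ/2) = 0.154600.
c = 2·atan2(√a, √(1−a)) = 0.80820 rad → d = 6371·c ≈ 5149.05 km.

5149 km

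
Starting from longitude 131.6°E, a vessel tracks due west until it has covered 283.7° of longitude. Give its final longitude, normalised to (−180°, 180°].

Start at +131.6°; shift −283.7° → -152.1°.
-152.1° already lies in (−180°, 180°].

152.1°W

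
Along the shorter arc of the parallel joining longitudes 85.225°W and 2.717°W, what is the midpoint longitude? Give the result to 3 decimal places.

Signed shortest Δλ from -85.225° to -2.717° is +82.508°.
Midpoint longitude = -85.225° + (+82.508°)/2 = -85.225° + 41.254° = -43.971°.

43.971°W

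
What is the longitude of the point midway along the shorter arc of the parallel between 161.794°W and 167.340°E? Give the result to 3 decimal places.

Signed shortest Δλ from -161.794° to +167.340° is -30.866°.
Midpoint longitude = -161.794° + (-30.866°)/2 = -161.794° − 15.433° = -177.227°.
(The naïve average (-161.794 + +167.340)/2 = 2.773° is on the wrong side of the globe.)

177.227°W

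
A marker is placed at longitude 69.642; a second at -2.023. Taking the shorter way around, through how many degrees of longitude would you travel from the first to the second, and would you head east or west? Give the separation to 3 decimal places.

71.665° west

Raw difference: -2.023 − 69.642 = -71.665°.
Normalise into (−180°, 180°]: -71.665° stays -71.665°.
Negative ⇒ the second point lies to the west; separation 71.665°.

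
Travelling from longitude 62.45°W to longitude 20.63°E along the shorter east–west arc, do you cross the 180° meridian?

Signed shortest Δλ = ((20.63 − -62.45 + 180) mod 360) − 180 = 83.08°.
Going east by 83.08° from -62.45° reaches +20.63° without touching 180°.

No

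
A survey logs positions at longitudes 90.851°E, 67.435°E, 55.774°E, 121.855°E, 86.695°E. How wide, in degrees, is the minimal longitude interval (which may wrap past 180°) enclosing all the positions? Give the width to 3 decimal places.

66.081°

Sort the longitudes: +55.774°, +67.435°, +86.695°, +90.851°, +121.855°.
Eastward gaps between consecutive values (wrapping around): 11.661°, 19.260°, 4.156°, 31.004°, 293.919°.
Largest gap = 293.919° ⇒ minimal covering band is its complement: 360° − 293.919° = 66.081°.
Band runs from +55.774° eastward to +121.855°.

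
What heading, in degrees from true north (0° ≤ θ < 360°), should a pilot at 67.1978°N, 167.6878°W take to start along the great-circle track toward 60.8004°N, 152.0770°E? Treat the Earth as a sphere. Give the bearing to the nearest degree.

269°

Δλ = 152.0770 − -167.6878 = 319.7648°; wrapped into (−180°, 180°]: -40.2352°.
θ = atan2( sin Δλ · cos φ₂ , cos φ₁ · sin φ₂ − sin φ₁ · cos φ₂ · cos Δλ )
  = atan2(-0.31512, -0.00502) = -90.912° → normalised to [0°, 360°): 269.088°.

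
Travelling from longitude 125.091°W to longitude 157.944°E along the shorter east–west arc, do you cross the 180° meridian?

Yes

Naïve |157.944 − -125.091| = 283.035° > 180°, so the shorter arc goes the other way round — across 180°.
Signed shortest Δλ = ((157.944 − -125.091 + 180) mod 360) − 180 = -76.965°.
Going west by 76.965° from -125.091° passes through 180° before reaching +157.944°.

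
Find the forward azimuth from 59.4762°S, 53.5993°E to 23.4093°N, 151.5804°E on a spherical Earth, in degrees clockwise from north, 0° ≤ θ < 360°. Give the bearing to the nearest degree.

84°

Δλ = 151.5804 − 53.5993 = 97.9811°.
θ = atan2( sin Δλ · cos φ₂ , cos φ₁ · sin φ₂ − sin φ₁ · cos φ₂ · cos Δλ )
  = atan2(0.90880, 0.09203) = 84.218° → normalised to [0°, 360°): 84.218°.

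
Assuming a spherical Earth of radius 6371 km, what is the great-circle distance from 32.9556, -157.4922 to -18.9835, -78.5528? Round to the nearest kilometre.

10165 km

Δλ = -78.5528 − -157.4922 = 78.9394°.
Δφ = -18.9835 − 32.9556 = -51.9391°.
a = sin²(Δφ/2) + cos φ₁ · cos φ₂ · sin²(Δλ/2) = 0.512368.
c = 2·atan2(√a, √(1−a)) = 1.59553 rad → d = 6371·c ≈ 10165.15 km.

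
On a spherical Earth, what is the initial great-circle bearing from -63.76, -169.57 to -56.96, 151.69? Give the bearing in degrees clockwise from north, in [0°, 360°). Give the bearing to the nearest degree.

272°

Δλ = 151.69 − -169.57 = 321.26°; wrapped into (−180°, 180°]: -38.74°.
θ = atan2( sin Δλ · cos φ₂ , cos φ₁ · sin φ₂ − sin φ₁ · cos φ₂ · cos Δλ )
  = atan2(-0.34119, 0.01081) = -88.185° → normalised to [0°, 360°): 271.815°.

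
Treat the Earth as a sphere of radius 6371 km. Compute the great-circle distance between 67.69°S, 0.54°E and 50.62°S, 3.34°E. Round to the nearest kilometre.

1904 km

Δλ = 3.34 − 0.54 = 2.80°.
Δφ = -50.62 − -67.69 = 17.07°.
a = sin²(Δφ/2) + cos φ₁ · cos φ₂ · sin²(Δλ/2) = 0.022170.
c = 2·atan2(√a, √(1−a)) = 0.29891 rad → d = 6371·c ≈ 1904.33 km.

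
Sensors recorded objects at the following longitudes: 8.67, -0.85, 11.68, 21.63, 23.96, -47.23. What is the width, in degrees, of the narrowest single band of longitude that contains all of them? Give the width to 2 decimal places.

71.19°

Sort the longitudes: -47.23°, -0.85°, +8.67°, +11.68°, +21.63°, +23.96°.
Eastward gaps between consecutive values (wrapping around): 46.38°, 9.52°, 3.01°, 9.95°, 2.33°, 288.81°.
Largest gap = 288.81° ⇒ minimal covering band is its complement: 360° − 288.81° = 71.19°.
Band runs from -47.23° eastward to +23.96°.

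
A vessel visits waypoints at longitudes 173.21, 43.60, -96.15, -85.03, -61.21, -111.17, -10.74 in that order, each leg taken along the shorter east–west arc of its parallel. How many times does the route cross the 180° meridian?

Leg 1: +173.21° → +43.60°, shortest Δλ = -129.61° (west) — does not cross 180°.
Leg 2: +43.60° → -96.15°, shortest Δλ = -139.75° (west) — does not cross 180°.
Leg 3: -96.15° → -85.03°, shortest Δλ = 11.12° (east) — does not cross 180°.
Leg 4: -85.03° → -61.21°, shortest Δλ = 23.82° (east) — does not cross 180°.
Leg 5: -61.21° → -111.17°, shortest Δλ = -49.96° (west) — does not cross 180°.
Leg 6: -111.17° → -10.74°, shortest Δλ = 100.43° (east) — does not cross 180°.
Total crossings: 0.

0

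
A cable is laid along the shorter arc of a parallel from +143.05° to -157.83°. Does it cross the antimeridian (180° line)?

Yes

Naïve |-157.83 − 143.05| = 300.88° > 180°, so the shorter arc goes the other way round — across 180°.
Signed shortest Δλ = ((-157.83 − 143.05 + 180) mod 360) − 180 = 59.12°.
Going east by 59.12° from +143.05° passes through 180° before reaching -157.83°.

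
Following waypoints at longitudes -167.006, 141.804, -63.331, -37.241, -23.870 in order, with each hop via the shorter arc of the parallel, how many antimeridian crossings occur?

2

Leg 1: -167.006° → +141.804°, shortest Δλ = -51.19° (west) — crosses 180°.
Leg 2: +141.804° → -63.331°, shortest Δλ = 154.865° (east) — crosses 180°.
Leg 3: -63.331° → -37.241°, shortest Δλ = 26.09° (east) — does not cross 180°.
Leg 4: -37.241° → -23.870°, shortest Δλ = 13.371° (east) — does not cross 180°.
Total crossings: 2.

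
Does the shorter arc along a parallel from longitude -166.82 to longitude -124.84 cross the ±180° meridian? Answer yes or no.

No

Signed shortest Δλ = ((-124.84 − -166.82 + 180) mod 360) − 180 = 41.98°.
Going east by 41.98° from -166.82° reaches -124.84° without touching 180°.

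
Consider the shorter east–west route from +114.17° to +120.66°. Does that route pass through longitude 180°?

No

Signed shortest Δλ = ((120.66 − 114.17 + 180) mod 360) − 180 = 6.49°.
Going east by 6.49° from +114.17° reaches +120.66° without touching 180°.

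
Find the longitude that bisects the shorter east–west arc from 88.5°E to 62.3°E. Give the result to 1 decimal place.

75.4°E

Signed shortest Δλ from +88.5° to +62.3° is -26.2°.
Midpoint longitude = +88.5° + (-26.2°)/2 = +88.5° − 13.1° = +75.4°.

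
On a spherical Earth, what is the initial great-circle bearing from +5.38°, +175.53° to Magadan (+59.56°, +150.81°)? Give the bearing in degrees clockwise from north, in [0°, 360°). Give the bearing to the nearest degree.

Δλ = 150.81 − 175.53 = -24.72°.
θ = atan2( sin Δλ · cos φ₂ , cos φ₁ · sin φ₂ − sin φ₁ · cos φ₂ · cos Δλ )
  = atan2(-0.21187, 0.81521) = -14.568° → normalised to [0°, 360°): 345.432°.

345°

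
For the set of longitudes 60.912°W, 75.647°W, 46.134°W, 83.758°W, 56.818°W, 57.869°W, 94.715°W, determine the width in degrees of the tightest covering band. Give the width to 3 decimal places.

48.581°

Sort the longitudes: -94.715°, -83.758°, -75.647°, -60.912°, -57.869°, -56.818°, -46.134°.
Eastward gaps between consecutive values (wrapping around): 10.957°, 8.111°, 14.735°, 3.043°, 1.051°, 10.684°, 311.419°.
Largest gap = 311.419° ⇒ minimal covering band is its complement: 360° − 311.419° = 48.581°.
Band runs from -94.715° eastward to -46.134°.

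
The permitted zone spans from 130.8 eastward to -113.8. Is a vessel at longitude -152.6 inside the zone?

Band width going east from +130.8° to -113.8°: ((-113.8 − 130.8) mod 360) = 115.4°.
Offset of -152.6° east of the west edge: ((-152.6 − 130.8) mod 360) = 76.6°.
76.6° ≤ 115.4° ⇒ inside.

Yes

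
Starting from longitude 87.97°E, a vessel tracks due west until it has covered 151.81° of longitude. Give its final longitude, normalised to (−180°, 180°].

Start at +87.97°; shift −151.81° → -63.84°.
-63.84° already lies in (−180°, 180°].

63.84°W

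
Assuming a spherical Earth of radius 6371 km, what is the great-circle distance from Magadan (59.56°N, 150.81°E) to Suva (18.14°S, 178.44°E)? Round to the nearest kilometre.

Δλ = 178.44 − 150.81 = 27.63°.
Δφ = -18.14 − 59.56 = -77.70°.
a = sin²(Δφ/2) + cos φ₁ · cos φ₂ · sin²(Δλ/2) = 0.420937.
c = 2·atan2(√a, √(1−a)) = 1.41200 rad → d = 6371·c ≈ 8995.88 km.

8996 km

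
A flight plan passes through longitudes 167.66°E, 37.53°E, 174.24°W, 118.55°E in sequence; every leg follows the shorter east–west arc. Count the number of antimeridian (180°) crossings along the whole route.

Leg 1: +167.66° → +37.53°, shortest Δλ = -130.13° (west) — does not cross 180°.
Leg 2: +37.53° → -174.24°, shortest Δλ = 148.23° (east) — crosses 180°.
Leg 3: -174.24° → +118.55°, shortest Δλ = -67.21° (west) — crosses 180°.
Total crossings: 2.

2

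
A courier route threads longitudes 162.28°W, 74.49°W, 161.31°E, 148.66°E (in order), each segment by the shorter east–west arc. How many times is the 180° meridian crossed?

1

Leg 1: -162.28° → -74.49°, shortest Δλ = 87.79° (east) — does not cross 180°.
Leg 2: -74.49° → +161.31°, shortest Δλ = -124.2° (west) — crosses 180°.
Leg 3: +161.31° → +148.66°, shortest Δλ = -12.65° (west) — does not cross 180°.
Total crossings: 1.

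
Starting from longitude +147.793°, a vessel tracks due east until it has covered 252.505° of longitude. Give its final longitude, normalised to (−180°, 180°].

+40.298°

Start at +147.793°; shift +252.505° → +400.298°.
+400.298° lies outside (−180°, 180°]; subtract 360° → +40.298°.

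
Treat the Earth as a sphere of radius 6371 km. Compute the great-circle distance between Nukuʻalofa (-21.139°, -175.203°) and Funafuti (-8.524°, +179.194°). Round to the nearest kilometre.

1526 km

Δλ = 179.194 − -175.203 = 354.397°; wrapped into (−180°, 180°]: -5.603°.
Δφ = -8.524 − -21.139 = 12.615°.
a = sin²(Δφ/2) + cos φ₁ · cos φ₂ · sin²(Δλ/2) = 0.014274.
c = 2·atan2(√a, √(1−a)) = 0.23952 rad → d = 6371·c ≈ 1525.96 km.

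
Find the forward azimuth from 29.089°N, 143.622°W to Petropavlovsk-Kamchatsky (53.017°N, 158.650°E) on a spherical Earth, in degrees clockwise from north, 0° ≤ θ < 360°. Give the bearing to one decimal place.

316.8°

Δλ = 158.650 − -143.622 = 302.272°; wrapped into (−180°, 180°]: -57.728°.
θ = atan2( sin Δλ · cos φ₂ , cos φ₁ · sin φ₂ − sin φ₁ · cos φ₂ · cos Δλ )
  = atan2(-0.50865, 0.54190) = -43.187° → normalised to [0°, 360°): 316.813°.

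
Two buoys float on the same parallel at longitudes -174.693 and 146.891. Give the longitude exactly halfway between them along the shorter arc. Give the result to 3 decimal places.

+166.099°

Signed shortest Δλ from -174.693° to +146.891° is -38.416°.
Midpoint longitude = -174.693° + (-38.416°)/2 = -174.693° − 19.208° = -193.901°.
Normalise into (−180°, 180°]: +166.099°.
(The naïve average (-174.693 + +146.891)/2 = -13.901° is on the wrong side of the globe.)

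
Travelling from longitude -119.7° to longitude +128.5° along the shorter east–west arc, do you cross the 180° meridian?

Yes

Naïve |128.5 − -119.7| = 248.2° > 180°, so the shorter arc goes the other way round — across 180°.
Signed shortest Δλ = ((128.5 − -119.7 + 180) mod 360) − 180 = -111.8°.
Going west by 111.8° from -119.7° passes through 180° before reaching +128.5°.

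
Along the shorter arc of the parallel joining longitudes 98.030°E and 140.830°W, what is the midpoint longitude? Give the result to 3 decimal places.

Signed shortest Δλ from +98.030° to -140.830° is +121.140°.
Midpoint longitude = +98.030° + (+121.140°)/2 = +98.030° + 60.570° = +158.600°.
(The naïve average (+98.030 + -140.830)/2 = -21.4° is on the wrong side of the globe.)

158.600°E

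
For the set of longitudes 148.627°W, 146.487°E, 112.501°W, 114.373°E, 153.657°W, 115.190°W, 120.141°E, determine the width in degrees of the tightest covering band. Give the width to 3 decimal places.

Sort the longitudes: -153.657°, -148.627°, -115.190°, -112.501°, +114.373°, +120.141°, +146.487°.
Eastward gaps between consecutive values (wrapping around): 5.030°, 33.437°, 2.689°, 226.874°, 5.768°, 26.346°, 59.856°.
Largest gap = 226.874° ⇒ minimal covering band is its complement: 360° − 226.874° = 133.126°.
Band runs from +114.373° eastward to -112.501°, crossing the antimeridian.

133.126°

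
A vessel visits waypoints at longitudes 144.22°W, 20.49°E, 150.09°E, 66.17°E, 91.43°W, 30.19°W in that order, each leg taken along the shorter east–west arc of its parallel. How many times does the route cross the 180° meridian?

0

Leg 1: -144.22° → +20.49°, shortest Δλ = 164.71° (east) — does not cross 180°.
Leg 2: +20.49° → +150.09°, shortest Δλ = 129.6° (east) — does not cross 180°.
Leg 3: +150.09° → +66.17°, shortest Δλ = -83.92° (west) — does not cross 180°.
Leg 4: +66.17° → -91.43°, shortest Δλ = -157.6° (west) — does not cross 180°.
Leg 5: -91.43° → -30.19°, shortest Δλ = 61.24° (east) — does not cross 180°.
Total crossings: 0.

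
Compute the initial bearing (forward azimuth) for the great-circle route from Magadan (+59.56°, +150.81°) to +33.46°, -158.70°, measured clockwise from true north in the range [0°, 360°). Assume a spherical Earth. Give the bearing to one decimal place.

Δλ = -158.70 − 150.81 = -309.51°; wrapped into (−180°, 180°]: 50.49°.
θ = atan2( sin Δλ · cos φ₂ , cos φ₁ · sin φ₂ − sin φ₁ · cos φ₂ · cos Δλ )
  = atan2(0.64365, -0.17828) = 105.481° → normalised to [0°, 360°): 105.481°.

105.5°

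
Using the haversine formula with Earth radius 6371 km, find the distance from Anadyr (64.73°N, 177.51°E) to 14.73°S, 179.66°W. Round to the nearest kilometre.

Δλ = -179.66 − 177.51 = -357.17°; wrapped into (−180°, 180°]: 2.83°.
Δφ = -14.73 − 64.73 = -79.46°.
a = sin²(Δφ/2) + cos φ₁ · cos φ₂ · sin²(Δλ/2) = 0.408791.
c = 2·atan2(√a, √(1−a)) = 1.38735 rad → d = 6371·c ≈ 8838.81 km.

8839 km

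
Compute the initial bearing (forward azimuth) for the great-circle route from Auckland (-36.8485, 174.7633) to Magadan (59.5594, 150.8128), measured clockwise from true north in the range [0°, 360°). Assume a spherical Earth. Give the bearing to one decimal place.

Δλ = 150.8128 − 174.7633 = -23.9505°.
θ = atan2( sin Δλ · cos φ₂ , cos φ₁ · sin φ₂ − sin φ₁ · cos φ₂ · cos Δλ )
  = atan2(-0.20567, 0.96759) = -12.000° → normalised to [0°, 360°): 348.000°.

348.0°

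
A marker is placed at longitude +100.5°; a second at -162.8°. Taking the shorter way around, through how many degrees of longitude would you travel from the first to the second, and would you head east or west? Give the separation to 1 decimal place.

Raw difference: -162.8 − 100.5 = -263.3°.
Normalise into (−180°, 180°]: -263.3° + 360° = 96.7°.
Positive ⇒ the second point lies to the east; separation 96.7°.

96.7° east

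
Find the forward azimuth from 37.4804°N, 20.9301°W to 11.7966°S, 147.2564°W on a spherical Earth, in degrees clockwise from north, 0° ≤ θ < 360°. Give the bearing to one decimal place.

283.6°

Δλ = -147.2564 − -20.9301 = -126.3263°.
θ = atan2( sin Δλ · cos φ₂ , cos φ₁ · sin φ₂ − sin φ₁ · cos φ₂ · cos Δλ )
  = atan2(-0.78864, 0.19061) = -76.412° → normalised to [0°, 360°): 283.588°.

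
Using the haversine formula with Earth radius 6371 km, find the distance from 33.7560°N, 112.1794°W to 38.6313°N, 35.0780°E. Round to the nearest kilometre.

Δλ = 35.0780 − -112.1794 = 147.2574°.
Δφ = 38.6313 − 33.7560 = 4.8753°.
a = sin²(Δφ/2) + cos φ₁ · cos φ₂ · sin²(Δλ/2) = 0.599692.
c = 2·atan2(√a, √(1−a)) = 1.77153 rad → d = 6371·c ≈ 11286.39 km.

11286 km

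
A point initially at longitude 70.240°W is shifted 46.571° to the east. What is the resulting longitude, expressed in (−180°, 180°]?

23.669°W

Start at -70.240°; shift +46.571° → -23.669°.
-23.669° already lies in (−180°, 180°].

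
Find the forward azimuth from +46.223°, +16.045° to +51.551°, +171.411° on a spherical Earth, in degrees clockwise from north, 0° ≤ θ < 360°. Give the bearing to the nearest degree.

15°

Δλ = 171.411 − 16.045 = 155.366°.
θ = atan2( sin Δλ · cos φ₂ , cos φ₁ · sin φ₂ − sin φ₁ · cos φ₂ · cos Δλ )
  = atan2(0.25919, 0.94995) = 15.261° → normalised to [0°, 360°): 15.261°.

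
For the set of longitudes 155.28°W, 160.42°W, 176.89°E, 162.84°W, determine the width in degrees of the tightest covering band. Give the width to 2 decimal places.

Sort the longitudes: -162.84°, -160.42°, -155.28°, +176.89°.
Eastward gaps between consecutive values (wrapping around): 2.42°, 5.14°, 332.17°, 20.27°.
Largest gap = 332.17° ⇒ minimal covering band is its complement: 360° − 332.17° = 27.83°.
Band runs from +176.89° eastward to -155.28°, crossing the antimeridian.

27.83°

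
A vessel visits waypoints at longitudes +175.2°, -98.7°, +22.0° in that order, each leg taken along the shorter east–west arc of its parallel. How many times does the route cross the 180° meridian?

Leg 1: +175.2° → -98.7°, shortest Δλ = 86.1° (east) — crosses 180°.
Leg 2: -98.7° → +22.0°, shortest Δλ = 120.7° (east) — does not cross 180°.
Total crossings: 1.

1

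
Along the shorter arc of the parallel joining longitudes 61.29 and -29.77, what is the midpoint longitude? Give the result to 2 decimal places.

+15.76°

Signed shortest Δλ from +61.29° to -29.77° is -91.06°.
Midpoint longitude = +61.29° + (-91.06°)/2 = +61.29° − 45.53° = +15.76°.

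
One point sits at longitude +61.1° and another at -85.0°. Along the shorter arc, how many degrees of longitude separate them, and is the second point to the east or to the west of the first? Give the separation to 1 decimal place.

146.1° west

Raw difference: -85.0 − 61.1 = -146.1°.
Normalise into (−180°, 180°]: -146.1° stays -146.1°.
Negative ⇒ the second point lies to the west; separation 146.1°.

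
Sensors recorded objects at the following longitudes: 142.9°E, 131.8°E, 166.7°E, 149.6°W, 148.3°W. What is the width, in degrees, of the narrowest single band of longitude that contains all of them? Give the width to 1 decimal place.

Sort the longitudes: -149.6°, -148.3°, +131.8°, +142.9°, +166.7°.
Eastward gaps between consecutive values (wrapping around): 1.3°, 280.1°, 11.1°, 23.8°, 43.7°.
Largest gap = 280.1° ⇒ minimal covering band is its complement: 360° − 280.1° = 79.9°.
Band runs from +131.8° eastward to -148.3°, crossing the antimeridian.

79.9°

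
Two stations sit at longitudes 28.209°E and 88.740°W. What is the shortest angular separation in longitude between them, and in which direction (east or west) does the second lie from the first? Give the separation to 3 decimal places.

116.949° west

Raw difference: -88.740 − 28.209 = -116.949°.
Normalise into (−180°, 180°]: -116.949° stays -116.949°.
Negative ⇒ the second point lies to the west; separation 116.949°.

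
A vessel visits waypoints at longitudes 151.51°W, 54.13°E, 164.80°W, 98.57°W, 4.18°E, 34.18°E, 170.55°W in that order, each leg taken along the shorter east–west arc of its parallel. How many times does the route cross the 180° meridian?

3

Leg 1: -151.51° → +54.13°, shortest Δλ = -154.36° (west) — crosses 180°.
Leg 2: +54.13° → -164.80°, shortest Δλ = 141.07° (east) — crosses 180°.
Leg 3: -164.80° → -98.57°, shortest Δλ = 66.23° (east) — does not cross 180°.
Leg 4: -98.57° → +4.18°, shortest Δλ = 102.75° (east) — does not cross 180°.
Leg 5: +4.18° → +34.18°, shortest Δλ = 30.0° (east) — does not cross 180°.
Leg 6: +34.18° → -170.55°, shortest Δλ = 155.27° (east) — crosses 180°.
Total crossings: 3.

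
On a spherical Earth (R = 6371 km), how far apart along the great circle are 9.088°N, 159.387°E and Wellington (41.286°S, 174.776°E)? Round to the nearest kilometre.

5818 km

Δλ = 174.776 − 159.387 = 15.389°.
Δφ = -41.286 − 9.088 = -50.374°.
a = sin²(Δφ/2) + cos φ₁ · cos φ₂ · sin²(Δλ/2) = 0.194415.
c = 2·atan2(√a, √(1−a)) = 0.91326 rad → d = 6371·c ≈ 5818.37 km.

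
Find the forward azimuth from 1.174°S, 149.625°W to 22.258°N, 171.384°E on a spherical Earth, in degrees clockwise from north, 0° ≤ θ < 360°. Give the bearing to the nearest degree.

Δλ = 171.384 − -149.625 = 321.009°; wrapped into (−180°, 180°]: -38.991°.
θ = atan2( sin Δλ · cos φ₂ , cos φ₁ · sin φ₂ − sin φ₁ · cos φ₂ · cos Δλ )
  = atan2(-0.58232, 0.39344) = -55.955° → normalised to [0°, 360°): 304.045°.

304°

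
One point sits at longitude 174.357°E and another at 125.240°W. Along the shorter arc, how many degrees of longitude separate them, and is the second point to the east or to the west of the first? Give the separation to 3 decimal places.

60.403° east

Raw difference: -125.240 − 174.357 = -299.597°.
Normalise into (−180°, 180°]: -299.597° + 360° = 60.403°.
Positive ⇒ the second point lies to the east; separation 60.403°.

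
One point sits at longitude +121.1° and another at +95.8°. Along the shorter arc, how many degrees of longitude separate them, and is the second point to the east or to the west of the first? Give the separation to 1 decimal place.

25.3° west

Raw difference: 95.8 − 121.1 = -25.3°.
Normalise into (−180°, 180°]: -25.3° stays -25.3°.
Negative ⇒ the second point lies to the west; separation 25.3°.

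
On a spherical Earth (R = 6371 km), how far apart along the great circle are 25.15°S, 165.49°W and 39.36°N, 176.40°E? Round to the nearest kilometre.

7416 km

Δλ = 176.40 − -165.49 = 341.89°; wrapped into (−180°, 180°]: -18.11°.
Δφ = 39.36 − -25.15 = 64.51°.
a = sin²(Δφ/2) + cos φ₁ · cos φ₂ · sin²(Δλ/2) = 0.302159.
c = 2·atan2(√a, √(1−a)) = 1.16399 rad → d = 6371·c ≈ 7415.75 km.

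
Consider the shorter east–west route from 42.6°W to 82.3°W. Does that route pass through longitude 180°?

Signed shortest Δλ = ((-82.3 − -42.6 + 180) mod 360) − 180 = -39.7°.
Going west by 39.7° from -42.6° reaches -82.3° without touching 180°.

No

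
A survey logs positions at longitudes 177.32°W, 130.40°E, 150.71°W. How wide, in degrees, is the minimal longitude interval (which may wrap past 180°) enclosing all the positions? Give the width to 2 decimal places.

78.89°

Sort the longitudes: -177.32°, -150.71°, +130.40°.
Eastward gaps between consecutive values (wrapping around): 26.61°, 281.11°, 52.28°.
Largest gap = 281.11° ⇒ minimal covering band is its complement: 360° − 281.11° = 78.89°.
Band runs from +130.40° eastward to -150.71°, crossing the antimeridian.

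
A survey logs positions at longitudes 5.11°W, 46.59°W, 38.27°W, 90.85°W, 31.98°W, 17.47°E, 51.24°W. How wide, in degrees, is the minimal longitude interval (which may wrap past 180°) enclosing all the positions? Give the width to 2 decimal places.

Sort the longitudes: -90.85°, -51.24°, -46.59°, -38.27°, -31.98°, -5.11°, +17.47°.
Eastward gaps between consecutive values (wrapping around): 39.61°, 4.65°, 8.32°, 6.29°, 26.87°, 22.58°, 251.68°.
Largest gap = 251.68° ⇒ minimal covering band is its complement: 360° − 251.68° = 108.32°.
Band runs from -90.85° eastward to +17.47°.

108.32°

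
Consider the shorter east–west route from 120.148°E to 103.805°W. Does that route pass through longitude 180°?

Yes

Naïve |-103.805 − 120.148| = 223.953° > 180°, so the shorter arc goes the other way round — across 180°.
Signed shortest Δλ = ((-103.805 − 120.148 + 180) mod 360) − 180 = 136.047°.
Going east by 136.047° from +120.148° passes through 180° before reaching -103.805°.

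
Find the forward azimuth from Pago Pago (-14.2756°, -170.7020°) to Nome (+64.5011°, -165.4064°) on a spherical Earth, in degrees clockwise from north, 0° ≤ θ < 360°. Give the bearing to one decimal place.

2.3°

Δλ = -165.4064 − -170.7020 = 5.2956°.
θ = atan2( sin Δλ · cos φ₂ , cos φ₁ · sin φ₂ − sin φ₁ · cos φ₂ · cos Δλ )
  = atan2(0.03973, 0.98042) = 2.321° → normalised to [0°, 360°): 2.321°.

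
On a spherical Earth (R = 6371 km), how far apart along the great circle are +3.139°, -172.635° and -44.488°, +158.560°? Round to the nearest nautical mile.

Δλ = 158.560 − -172.635 = 331.195°; wrapped into (−180°, 180°]: -28.805°.
Δφ = -44.488 − 3.139 = -47.627°.
a = sin²(Δφ/2) + cos φ₁ · cos φ₂ · sin²(Δλ/2) = 0.207093.
c = 2·atan2(√a, √(1−a)) = 0.94491 rad → d = 6371·c ≈ 6020.03 km ≈ 3250.56 nmi.

3251 nmi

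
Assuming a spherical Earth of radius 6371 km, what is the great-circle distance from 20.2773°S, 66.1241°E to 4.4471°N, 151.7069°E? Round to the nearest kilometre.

Δλ = 151.7069 − 66.1241 = 85.5828°.
Δφ = 4.4471 − -20.2773 = 24.7244°.
a = sin²(Δφ/2) + cos φ₁ · cos φ₂ · sin²(Δλ/2) = 0.477422.
c = 2·atan2(√a, √(1−a)) = 1.52563 rad → d = 6371·c ≈ 9719.76 km.

9720 km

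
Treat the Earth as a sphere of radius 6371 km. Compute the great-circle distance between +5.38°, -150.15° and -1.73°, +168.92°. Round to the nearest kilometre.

4614 km

Δλ = 168.92 − -150.15 = 319.07°; wrapped into (−180°, 180°]: -40.93°.
Δφ = -1.73 − 5.38 = -7.11°.
a = sin²(Δφ/2) + cos φ₁ · cos φ₂ · sin²(Δλ/2) = 0.125496.
c = 2·atan2(√a, √(1−a)) = 0.72423 rad → d = 6371·c ≈ 4614.08 km.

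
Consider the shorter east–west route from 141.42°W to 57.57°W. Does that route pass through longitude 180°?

No

Signed shortest Δλ = ((-57.57 − -141.42 + 180) mod 360) − 180 = 83.85°.
Going east by 83.85° from -141.42° reaches -57.57° without touching 180°.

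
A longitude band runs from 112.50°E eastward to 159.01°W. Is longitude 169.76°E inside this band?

Yes

Band width going east from +112.50° to -159.01°: ((-159.01 − 112.50) mod 360) = 88.49°.
Offset of +169.76° east of the west edge: ((169.76 − 112.50) mod 360) = 57.26°.
57.26° ≤ 88.49° ⇒ inside.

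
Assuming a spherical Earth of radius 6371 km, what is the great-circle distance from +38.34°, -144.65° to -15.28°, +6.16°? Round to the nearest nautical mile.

Δλ = 6.16 − -144.65 = 150.81°.
Δφ = -15.28 − 38.34 = -53.62°.
a = sin²(Δφ/2) + cos φ₁ · cos φ₂ · sin²(Δλ/2) = 0.912005.
c = 2·atan2(√a, √(1−a)) = 2.53925 rad → d = 6371·c ≈ 16177.56 km ≈ 8735.18 nmi.

8735 nmi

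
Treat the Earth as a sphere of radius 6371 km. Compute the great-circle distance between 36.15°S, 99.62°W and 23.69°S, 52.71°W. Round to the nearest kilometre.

Δλ = -52.71 − -99.62 = 46.91°.
Δφ = -23.69 − -36.15 = 12.46°.
a = sin²(Δφ/2) + cos φ₁ · cos φ₂ · sin²(Δλ/2) = 0.128922.
c = 2·atan2(√a, √(1−a)) = 0.73452 rad → d = 6371·c ≈ 4679.60 km.

4680 km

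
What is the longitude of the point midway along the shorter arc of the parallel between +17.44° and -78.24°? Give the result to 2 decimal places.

-30.40°

Signed shortest Δλ from +17.44° to -78.24° is -95.68°.
Midpoint longitude = +17.44° + (-95.68°)/2 = +17.44° − 47.84° = -30.40°.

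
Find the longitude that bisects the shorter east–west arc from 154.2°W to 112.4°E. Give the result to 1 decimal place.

Signed shortest Δλ from -154.2° to +112.4° is -93.4°.
Midpoint longitude = -154.2° + (-93.4°)/2 = -154.2° − 46.7° = -200.9°.
Normalise into (−180°, 180°]: +159.1°.
(The naïve average (-154.2 + +112.4)/2 = -20.9° is on the wrong side of the globe.)

159.1°E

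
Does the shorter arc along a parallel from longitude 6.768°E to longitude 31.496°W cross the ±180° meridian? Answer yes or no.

No

Signed shortest Δλ = ((-31.496 − 6.768 + 180) mod 360) − 180 = -38.264°.
Going west by 38.264° from +6.768° reaches -31.496° without touching 180°.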